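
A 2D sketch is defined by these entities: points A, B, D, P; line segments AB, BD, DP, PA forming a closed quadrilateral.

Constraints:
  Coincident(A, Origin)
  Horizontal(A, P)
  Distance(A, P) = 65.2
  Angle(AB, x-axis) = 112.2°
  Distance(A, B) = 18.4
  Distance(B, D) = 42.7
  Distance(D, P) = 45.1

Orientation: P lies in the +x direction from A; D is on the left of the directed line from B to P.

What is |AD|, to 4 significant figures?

45.88

Checks: |AP| = 65.20 ✓; |AB| = 18.40 ✓; |BD| = 42.70 ✓; |DP| = 45.10 ✓.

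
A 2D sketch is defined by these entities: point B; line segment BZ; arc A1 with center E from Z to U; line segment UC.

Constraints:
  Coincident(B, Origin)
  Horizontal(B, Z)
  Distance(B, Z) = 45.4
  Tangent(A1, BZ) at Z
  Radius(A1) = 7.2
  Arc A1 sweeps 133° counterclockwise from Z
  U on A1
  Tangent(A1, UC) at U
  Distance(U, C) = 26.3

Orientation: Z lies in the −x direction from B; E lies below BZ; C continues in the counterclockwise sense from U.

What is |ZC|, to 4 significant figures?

33.81

On A1, Z sits at bearing 90° from E; a 133° counterclockwise sweep puts U at bearing 223°, so U = E + 7.2·(cos 223°, sin 223°) = (-50.67, -12.11). Tangency of A1 to UC means the radius EU is perpendicular to UC, so UC runs along (−sin 223°, cos 223°); with |UC| = 26.3, C = (-32.73, -31.34). Then |ZC| = |C − Z| = 33.81.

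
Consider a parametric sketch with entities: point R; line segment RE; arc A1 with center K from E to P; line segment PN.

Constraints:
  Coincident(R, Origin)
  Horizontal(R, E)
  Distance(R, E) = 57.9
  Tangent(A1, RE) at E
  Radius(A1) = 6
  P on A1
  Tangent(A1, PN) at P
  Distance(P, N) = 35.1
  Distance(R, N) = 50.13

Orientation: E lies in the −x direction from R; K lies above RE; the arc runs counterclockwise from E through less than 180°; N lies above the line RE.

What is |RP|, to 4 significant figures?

52.67

Checks: |KP| = 6.000 ✓; ∠(KP, PN) = 90.00° ✓; |PN| = 35.10 ✓; |RN| = 50.13 ✓.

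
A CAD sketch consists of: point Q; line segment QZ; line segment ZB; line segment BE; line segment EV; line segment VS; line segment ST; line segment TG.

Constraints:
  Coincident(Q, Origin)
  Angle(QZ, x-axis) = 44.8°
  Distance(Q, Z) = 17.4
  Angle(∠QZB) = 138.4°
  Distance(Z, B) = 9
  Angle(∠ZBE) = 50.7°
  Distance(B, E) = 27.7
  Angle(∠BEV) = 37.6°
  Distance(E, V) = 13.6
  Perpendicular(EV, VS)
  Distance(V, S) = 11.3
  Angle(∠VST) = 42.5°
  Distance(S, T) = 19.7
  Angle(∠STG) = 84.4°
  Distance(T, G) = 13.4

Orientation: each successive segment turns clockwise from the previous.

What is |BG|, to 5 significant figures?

30.221

Q is at the origin; QZ runs at 44.8° with length 17.4, so Z = (12.347, 12.261). ∠QZB = 138.4° gives ZB at 3.2000° from the x-axis; with |ZB| = 9.0, B = (21.332, 12.763). ∠ZBE = 50.7° gives BE at -126.10° from the x-axis; with |BE| = 27.7, E = (5.0118, -9.6183). ∠BEV = 37.6° gives EV at 91.500° from the x-axis; with |EV| = 13.6, V = (4.6558, 3.9770). EV ⟂ VS, so VS runs at 1.5000°; with |VS| = 11.3, S = (15.952, 4.2728). ∠VST = 42.5° gives ST at -136.00° from the x-axis; with |ST| = 19.7, T = (1.7809, -9.4119). ∠STG = 84.4° gives TG at 128.40° from the x-axis; with |TG| = 13.4, G = (-6.5425, 1.0896). Then |BG| = |G − B| = 30.221.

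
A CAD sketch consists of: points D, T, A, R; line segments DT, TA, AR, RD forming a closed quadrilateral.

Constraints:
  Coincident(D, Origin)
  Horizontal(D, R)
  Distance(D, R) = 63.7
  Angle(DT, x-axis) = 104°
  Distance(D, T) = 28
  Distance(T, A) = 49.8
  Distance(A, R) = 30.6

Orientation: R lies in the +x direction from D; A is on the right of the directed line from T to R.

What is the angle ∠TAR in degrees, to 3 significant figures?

139°

D is at the origin; D and R share the same y with |DR| = 63.7 and R in +x, so R = (63.7, 0). DT runs at 104.0° with |DT| = 28.0, so T = (-6.77, 27.2). A is determined by |TA| = 49.8 and |AR| = 30.6 together: it lies at the intersection of circle(T, 49.8) and circle(R, 30.6). With |TR| = 75.5, the foot of the radical line on TR is 48.0 from T and the perpendicular offset is √(49.8² − 48.0²) = 13.3. Taking the right-of-TR solution: A = (33.2, -2.53).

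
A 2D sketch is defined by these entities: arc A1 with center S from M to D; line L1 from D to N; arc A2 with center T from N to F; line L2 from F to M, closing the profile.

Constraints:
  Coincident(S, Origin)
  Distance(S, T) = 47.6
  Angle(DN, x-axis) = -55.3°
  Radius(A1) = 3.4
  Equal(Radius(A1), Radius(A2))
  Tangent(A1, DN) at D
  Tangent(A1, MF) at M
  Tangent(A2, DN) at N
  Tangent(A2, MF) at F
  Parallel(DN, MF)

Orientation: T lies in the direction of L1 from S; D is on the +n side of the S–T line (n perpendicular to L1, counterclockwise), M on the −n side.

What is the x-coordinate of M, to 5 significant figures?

-2.7953

The slot axis is L1's direction at -55.3°, so u = (cos -55.3°, sin -55.3°) = (0.56928, -0.82214) and n = (−sin -55.3°, cos -55.3°) = (0.82214, 0.56928). S is at the origin and T lies 47.6 along u from S, so T = 47.6·u = (27.098, -39.134). Tangency of A1 to both parallel lines with radius 3.4 puts D and M at S ± 3.4·n: D = (2.7953, 1.9356), M = (-2.7953, -1.9356). So M.x = -2.7953.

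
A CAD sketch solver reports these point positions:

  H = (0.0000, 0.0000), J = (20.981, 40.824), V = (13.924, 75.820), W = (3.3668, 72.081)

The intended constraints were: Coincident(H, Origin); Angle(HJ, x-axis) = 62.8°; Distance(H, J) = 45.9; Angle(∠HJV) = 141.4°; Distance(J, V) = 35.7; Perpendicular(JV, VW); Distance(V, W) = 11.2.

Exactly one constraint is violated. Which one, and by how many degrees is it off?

Perpendicular(JV, VW) — off by 8.10°.

H = (0.00, 0.00) ✓; HJ at 62.80° ✓; |HJ| = 45.90 ✓; ∠HJV = 141.4° ✓; |JV| = 35.70 ✓; ∠(JV, VW) = 98.10° ✗; |VW| = 11.20 ✓.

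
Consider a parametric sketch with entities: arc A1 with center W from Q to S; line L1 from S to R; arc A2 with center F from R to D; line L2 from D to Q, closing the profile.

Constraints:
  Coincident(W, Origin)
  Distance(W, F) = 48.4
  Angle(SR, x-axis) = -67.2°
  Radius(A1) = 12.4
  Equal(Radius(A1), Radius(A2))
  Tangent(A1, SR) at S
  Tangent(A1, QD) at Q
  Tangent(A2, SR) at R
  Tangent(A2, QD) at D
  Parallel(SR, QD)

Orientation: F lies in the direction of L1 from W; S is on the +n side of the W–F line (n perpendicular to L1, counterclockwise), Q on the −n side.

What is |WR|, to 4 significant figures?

49.96

Tangency of A1 to both parallel lines with radius 12.4 puts S and Q at W ± 12.4·n: S = (11.43, 4.805), Q = (-11.43, -4.805). Equal radii place R and D the same way about F: R = F + 12.4·n = (30.19, -39.81), D = F − 12.4·n = (7.325, -49.42). Then |WR| = |R − W| = 49.96.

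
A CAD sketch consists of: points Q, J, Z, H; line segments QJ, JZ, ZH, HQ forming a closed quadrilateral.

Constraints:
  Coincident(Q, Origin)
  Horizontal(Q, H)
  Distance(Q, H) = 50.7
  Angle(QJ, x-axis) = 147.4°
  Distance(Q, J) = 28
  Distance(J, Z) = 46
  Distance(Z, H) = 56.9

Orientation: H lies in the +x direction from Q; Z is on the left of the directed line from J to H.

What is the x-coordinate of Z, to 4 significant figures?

13.16

Q is at the origin; Q and H share the same y with |QH| = 50.7 and H in +x, so H = (50.7, 0). QJ runs at 147.4° with |QJ| = 28.0, so J = (-23.59, 15.09). Z is determined by |JZ| = 46.0 and |ZH| = 56.9 together: it lies at the intersection of circle(J, 46.0) and circle(H, 56.9). With |JH| = 75.80, the foot of the radical line on JH is 30.50 from J and the perpendicular offset is √(46.0² − 30.50²) = 34.43. Taking the left-of-JH solution: Z = (13.16, 42.76).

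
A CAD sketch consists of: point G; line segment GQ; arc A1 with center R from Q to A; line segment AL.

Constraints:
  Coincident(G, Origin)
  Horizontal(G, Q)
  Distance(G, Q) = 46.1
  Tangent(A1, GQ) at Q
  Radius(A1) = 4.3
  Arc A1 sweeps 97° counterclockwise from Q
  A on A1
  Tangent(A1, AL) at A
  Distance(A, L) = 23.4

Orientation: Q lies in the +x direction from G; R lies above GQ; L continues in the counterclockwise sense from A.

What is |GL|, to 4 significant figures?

55.18

G is at the origin; GQ is horizontal with |GQ| = 46.1 and Q on the +x side, so Q = (46.10, 0.000). The tangent condition forces RQ to be normal to GQ, so R = Q + (0, 4.3) = (46.10, 4.300). On A1, Q sits at bearing -90° from R; a 97° counterclockwise sweep puts A at bearing 7°, so A = R + 4.3·(cos 7°, sin 7°) = (50.37, 4.824). Since A1 is tangent to AL there, RA ⟂ AL, so AL runs along (−sin 7°, cos 7°); with |AL| = 23.4, L = (47.52, 28.05). Then |GL| = |L − G| = 55.18.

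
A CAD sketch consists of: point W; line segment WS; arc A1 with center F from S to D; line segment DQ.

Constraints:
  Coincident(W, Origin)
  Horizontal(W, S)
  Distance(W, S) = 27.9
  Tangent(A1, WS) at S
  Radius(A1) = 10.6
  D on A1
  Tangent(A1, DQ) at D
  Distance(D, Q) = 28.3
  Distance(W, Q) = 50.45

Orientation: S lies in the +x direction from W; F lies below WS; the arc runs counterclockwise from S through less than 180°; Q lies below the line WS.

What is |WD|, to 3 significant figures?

23.5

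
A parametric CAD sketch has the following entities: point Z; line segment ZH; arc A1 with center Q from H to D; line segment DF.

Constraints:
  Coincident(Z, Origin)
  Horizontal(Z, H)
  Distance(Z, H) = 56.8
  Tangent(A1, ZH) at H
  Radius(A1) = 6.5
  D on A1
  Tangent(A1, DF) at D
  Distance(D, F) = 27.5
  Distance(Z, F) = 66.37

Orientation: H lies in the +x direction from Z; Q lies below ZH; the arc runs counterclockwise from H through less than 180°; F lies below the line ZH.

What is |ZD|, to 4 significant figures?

51.08

Checks: |ZH| = 56.80 ✓; |QD| = 6.500 ✓; ∠(QD, DF) = 90.00° ✓; |DF| = 27.50 ✓; |ZF| = 66.37 ✓.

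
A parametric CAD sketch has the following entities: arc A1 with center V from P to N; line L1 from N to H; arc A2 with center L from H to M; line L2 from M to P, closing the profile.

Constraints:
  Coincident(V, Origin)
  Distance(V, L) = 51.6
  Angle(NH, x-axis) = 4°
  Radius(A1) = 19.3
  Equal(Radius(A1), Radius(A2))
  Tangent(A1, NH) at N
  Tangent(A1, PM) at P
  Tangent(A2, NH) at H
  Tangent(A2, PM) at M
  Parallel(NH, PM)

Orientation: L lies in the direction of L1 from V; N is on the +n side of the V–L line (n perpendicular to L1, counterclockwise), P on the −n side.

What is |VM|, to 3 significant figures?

55.1

Tangency of A1 to both parallel lines with radius 19.3 puts N and P at V ± 19.3·n: N = (-1.35, 19.3), P = (1.35, -19.3). Equal radii place H and M the same way about L: H = L + 19.3·n = (50.1, 22.9), M = L − 19.3·n = (52.8, -15.7). Then |VM| = |M − V| = 55.1.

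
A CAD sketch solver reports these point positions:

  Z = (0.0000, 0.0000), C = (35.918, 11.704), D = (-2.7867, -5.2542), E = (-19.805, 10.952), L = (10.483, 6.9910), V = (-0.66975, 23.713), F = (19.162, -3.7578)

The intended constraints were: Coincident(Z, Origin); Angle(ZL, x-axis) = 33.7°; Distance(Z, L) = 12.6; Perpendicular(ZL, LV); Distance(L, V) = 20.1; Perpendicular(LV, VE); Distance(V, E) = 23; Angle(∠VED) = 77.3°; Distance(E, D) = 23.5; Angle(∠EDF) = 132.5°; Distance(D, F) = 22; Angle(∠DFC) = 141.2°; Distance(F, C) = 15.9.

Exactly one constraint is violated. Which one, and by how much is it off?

Distance(F, C) = 15.9 — off by 6.90.

Z = (0.00, 0.00) ✓; ZL at 33.70° ✓; |ZL| = 12.60 ✓; ∠(ZL, LV) = 90.00° ✓; |LV| = 20.10 ✓; ∠(LV, VE) = 90.00° ✓; |VE| = 23.00 ✓; ∠VED = 77.30° ✓; |ED| = 23.50 ✓; ∠EDF = 132.5° ✓; |DF| = 22.00 ✓; ∠DFC = 141.2° ✓; |FC| = 22.80 ✗.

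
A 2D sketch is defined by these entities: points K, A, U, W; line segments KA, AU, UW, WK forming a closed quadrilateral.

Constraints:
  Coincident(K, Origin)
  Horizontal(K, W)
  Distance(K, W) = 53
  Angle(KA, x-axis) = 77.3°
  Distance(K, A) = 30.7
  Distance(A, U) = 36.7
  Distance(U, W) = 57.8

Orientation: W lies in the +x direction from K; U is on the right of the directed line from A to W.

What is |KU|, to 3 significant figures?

6.75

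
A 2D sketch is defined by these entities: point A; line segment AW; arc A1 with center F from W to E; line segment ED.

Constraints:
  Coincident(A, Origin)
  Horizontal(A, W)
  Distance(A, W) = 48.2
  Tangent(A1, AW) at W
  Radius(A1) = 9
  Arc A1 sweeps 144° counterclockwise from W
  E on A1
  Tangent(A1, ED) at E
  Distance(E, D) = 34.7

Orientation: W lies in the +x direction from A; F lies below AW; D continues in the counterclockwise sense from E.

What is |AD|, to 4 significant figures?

79.90

A is at the origin; A and W share the same y with |AW| = 48.2 and W on the +x side, so W = (48.20, 0.000). Since A1 is tangent to AW there, FW ⟂ AW, so F = W + (0, -9) = (48.20, -9.000). On A1, W sits at bearing 90° from F; a 144° counterclockwise sweep puts E at bearing 234°, so E = F + 9.0·(cos 234°, sin 234°) = (42.91, -16.28). Since A1 is tangent to ED there, FE ⟂ ED, so ED runs along (−sin 234°, cos 234°); with |ED| = 34.7, D = (70.98, -36.68). Then |AD| = |D − A| = 79.90.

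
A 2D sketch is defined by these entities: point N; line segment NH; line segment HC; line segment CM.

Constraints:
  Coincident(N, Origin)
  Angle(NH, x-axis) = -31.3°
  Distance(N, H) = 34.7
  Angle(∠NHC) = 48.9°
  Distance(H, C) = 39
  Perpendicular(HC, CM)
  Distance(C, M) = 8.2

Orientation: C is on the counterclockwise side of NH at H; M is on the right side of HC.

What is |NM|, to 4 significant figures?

37.97

N is at the origin; NH runs at -31.3° with length 34.7, so H = 34.7·(cos -31.3°, sin -31.3°) = (29.65, -18.03). ∠NHC = 48.9°, so HC runs at -31.3° + (180° − 48.9°) = 99.80° from the x-axis; with |HC| = 39.0, C = H + 39.0·(cos 99.80°, sin 99.80°) = (23.01, 20.40). HC ⟂ CM; with |CM| = 8.2 on the right of HC, M = C + 8.2·(0.9854, 0.1702) = (31.09, 21.80). Then |NM| = |M − N| = 37.97.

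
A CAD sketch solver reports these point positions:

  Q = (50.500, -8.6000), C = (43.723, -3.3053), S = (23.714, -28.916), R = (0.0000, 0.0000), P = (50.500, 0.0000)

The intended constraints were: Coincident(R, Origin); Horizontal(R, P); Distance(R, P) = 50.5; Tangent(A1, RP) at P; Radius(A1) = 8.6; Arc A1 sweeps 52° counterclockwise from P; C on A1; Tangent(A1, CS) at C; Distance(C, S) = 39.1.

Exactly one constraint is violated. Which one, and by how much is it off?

Distance(C, S) = 39.1 — off by 6.60.

R = (0.00, 0.00) ✓; R.y = 0.00, P.y = 0.00 ✓; |RP| = 50.50 ✓; ∠(QP, PR) = 90.00° ✓; |QP| = 8.600 ✓; bearing(Q→C) − bearing(Q→P) = 52.00° ✓; |QC| = 8.600 ✓; ∠(QC, CS) = 90.00° ✓; |CS| = 32.50 ✗.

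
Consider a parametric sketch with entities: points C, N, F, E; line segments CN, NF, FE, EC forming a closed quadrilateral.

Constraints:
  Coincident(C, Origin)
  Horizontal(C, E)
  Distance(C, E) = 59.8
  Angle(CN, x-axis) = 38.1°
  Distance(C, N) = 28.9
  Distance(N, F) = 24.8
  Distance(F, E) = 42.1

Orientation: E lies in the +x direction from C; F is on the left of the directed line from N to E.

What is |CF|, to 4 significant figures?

53.45

C is at the origin; CE is horizontal with |CE| = 59.8 and E in +x, so E = (59.8, 0). CN runs at 38.1° with |CN| = 28.9, so N = (22.74, 17.83). F is determined by |NF| = 24.8 and |FE| = 42.1 together: it lies at the intersection of circle(N, 24.8) and circle(E, 42.1). With |NE| = 41.12, the foot of the radical line on NE is 6.491 from N and the perpendicular offset is √(24.8² − 6.491²) = 23.94. Taking the left-of-NE solution: F = (38.97, 36.59).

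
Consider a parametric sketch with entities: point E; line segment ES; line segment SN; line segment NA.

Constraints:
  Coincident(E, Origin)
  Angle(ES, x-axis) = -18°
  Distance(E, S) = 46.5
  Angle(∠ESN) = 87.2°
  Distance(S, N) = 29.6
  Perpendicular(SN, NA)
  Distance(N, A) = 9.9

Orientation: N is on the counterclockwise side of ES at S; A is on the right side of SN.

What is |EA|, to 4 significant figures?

62.62

E is at the origin; ES runs at -18.0° with length 46.5, so S = 46.5·(cos -18.0°, sin -18.0°) = (44.22, -14.37). ∠ESN = 87.2°, so SN runs at -18.0° + (180° − 87.2°) = 74.80° from the x-axis; with |SN| = 29.6, N = S + 29.6·(cos 74.80°, sin 74.80°) = (51.98, 14.20). SN ⟂ NA; with |NA| = 9.9 on the right of SN, A = N + 9.9·(0.9650, -0.2622) = (61.54, 11.60). Then |EA| = |A − E| = 62.62.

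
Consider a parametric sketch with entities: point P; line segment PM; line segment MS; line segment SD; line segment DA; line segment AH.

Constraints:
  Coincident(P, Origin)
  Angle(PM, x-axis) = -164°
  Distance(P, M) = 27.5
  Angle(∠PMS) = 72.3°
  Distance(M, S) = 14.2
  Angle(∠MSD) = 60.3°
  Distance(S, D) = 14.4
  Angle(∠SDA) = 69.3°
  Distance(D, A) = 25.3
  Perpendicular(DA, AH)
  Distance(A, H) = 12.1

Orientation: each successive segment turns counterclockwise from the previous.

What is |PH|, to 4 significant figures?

41.69

∠SDA = 69.3° gives DA at 174.1° from the x-axis; with |DA| = 25.3, A = (-37.27, -3.917). DA ⟂ AH, so AH runs at -95.90°; with |AH| = 12.1, H = (-38.52, -15.95). Then |PH| = |H − P| = 41.69.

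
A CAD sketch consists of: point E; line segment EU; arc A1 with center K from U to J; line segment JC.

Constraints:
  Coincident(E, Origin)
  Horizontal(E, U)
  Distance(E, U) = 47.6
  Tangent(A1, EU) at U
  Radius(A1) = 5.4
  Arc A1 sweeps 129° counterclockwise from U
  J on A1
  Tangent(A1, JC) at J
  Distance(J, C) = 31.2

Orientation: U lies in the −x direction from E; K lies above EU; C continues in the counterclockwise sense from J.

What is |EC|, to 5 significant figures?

71.174

E is at the origin; E and U share the same y with |EU| = 47.6 and U on the −x side, so U = (-47.600, 0.0000). Since A1 is tangent to EU there, KU ⟂ EU, so K = U + (0, 5.4) = (-47.600, 5.4000). On A1, U sits at bearing -90° from K; a 129° counterclockwise sweep puts J at bearing 39°, so J = K + 5.4·(cos 39°, sin 39°) = (-43.403, 8.7983). A1 meets JC tangentially, so KJ is at right angles to JC, so JC runs along (−sin 39°, cos 39°); with |JC| = 31.2, C = (-63.038, 33.045). Then |EC| = |C − E| = 71.174.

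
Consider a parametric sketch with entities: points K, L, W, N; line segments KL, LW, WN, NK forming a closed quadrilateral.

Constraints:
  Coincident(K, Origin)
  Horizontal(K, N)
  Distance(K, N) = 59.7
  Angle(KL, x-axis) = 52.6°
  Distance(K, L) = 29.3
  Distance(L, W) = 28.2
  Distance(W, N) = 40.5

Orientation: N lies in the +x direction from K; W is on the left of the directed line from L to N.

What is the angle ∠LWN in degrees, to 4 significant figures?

86.54°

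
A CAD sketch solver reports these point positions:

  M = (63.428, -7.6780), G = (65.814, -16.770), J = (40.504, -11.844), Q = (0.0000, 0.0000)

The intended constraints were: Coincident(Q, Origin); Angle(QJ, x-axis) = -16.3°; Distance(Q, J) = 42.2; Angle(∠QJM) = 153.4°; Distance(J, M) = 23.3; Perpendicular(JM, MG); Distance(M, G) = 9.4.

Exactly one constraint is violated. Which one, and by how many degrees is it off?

Perpendicular(JM, MG) — off by 4.40°.

Q = (0.00, 0.00) ✓; QJ at -16.30° ✓; |QJ| = 42.20 ✓; ∠QJM = 153.4° ✓; |JM| = 23.30 ✓; ∠(JM, MG) = 85.60° ✗; |MG| = 9.400 ✓.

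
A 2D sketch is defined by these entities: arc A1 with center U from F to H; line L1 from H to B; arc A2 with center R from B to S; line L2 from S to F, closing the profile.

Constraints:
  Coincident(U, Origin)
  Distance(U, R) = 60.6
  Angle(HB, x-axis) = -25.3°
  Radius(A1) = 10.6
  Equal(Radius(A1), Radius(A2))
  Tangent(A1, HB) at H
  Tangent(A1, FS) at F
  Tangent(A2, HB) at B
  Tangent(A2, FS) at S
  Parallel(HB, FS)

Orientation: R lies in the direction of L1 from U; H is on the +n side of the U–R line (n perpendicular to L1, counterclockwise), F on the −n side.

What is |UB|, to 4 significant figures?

61.52

Tangency of A1 to both parallel lines with radius 10.6 puts H and F at U ± 10.6·n: H = (4.530, 9.583), F = (-4.530, -9.583). Equal radii place B and S the same way about R: B = R + 10.6·n = (59.32, -16.31), S = R − 10.6·n = (50.26, -35.48). Then |UB| = |B − U| = 61.52.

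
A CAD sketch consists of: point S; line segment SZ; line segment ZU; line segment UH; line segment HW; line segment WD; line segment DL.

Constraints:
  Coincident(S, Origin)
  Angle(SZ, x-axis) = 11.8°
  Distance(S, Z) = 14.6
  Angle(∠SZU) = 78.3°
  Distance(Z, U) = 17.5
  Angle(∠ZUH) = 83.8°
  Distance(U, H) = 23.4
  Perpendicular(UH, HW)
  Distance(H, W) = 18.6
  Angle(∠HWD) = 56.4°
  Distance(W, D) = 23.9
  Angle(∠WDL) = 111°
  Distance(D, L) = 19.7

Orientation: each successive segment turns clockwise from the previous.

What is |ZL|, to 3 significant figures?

31.8

S is at the origin; SZ runs at 11.8° with length 14.6, so Z = (14.3, 2.99). ∠SZU = 78.3° gives ZU at -89.9° from the x-axis; with |ZU| = 17.5, U = (14.3, -14.5). ∠ZUH = 83.8° gives UH at 174° from the x-axis; with |UH| = 23.4, H = (-8.95, -12.0). The perpendicularity gives HW at right angles to UH, so HW runs at 83.9°; with |HW| = 18.6, W = (-6.97, 6.47). ∠HWD = 56.4° gives WD at -39.7° from the x-axis; with |WD| = 23.9, D = (11.4, -8.80). ∠WDL = 111.0° gives DL at -109° from the x-axis; with |DL| = 19.7, L = (5.10, -27.5). Then |ZL| = |L − Z| = 31.8.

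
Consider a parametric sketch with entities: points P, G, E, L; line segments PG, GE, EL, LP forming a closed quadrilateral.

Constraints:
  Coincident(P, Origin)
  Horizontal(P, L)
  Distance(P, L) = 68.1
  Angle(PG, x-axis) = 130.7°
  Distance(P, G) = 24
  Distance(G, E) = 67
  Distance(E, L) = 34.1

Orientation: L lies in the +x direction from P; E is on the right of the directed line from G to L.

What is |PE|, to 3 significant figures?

44.3

P is at the origin; P and L share the same y with |PL| = 68.1 and L in +x, so L = (68.1, 0). PG runs at 130.7° with |PG| = 24.0, so G = (-15.7, 18.2). E is determined by |GE| = 67.0 and |EL| = 34.1 together: it lies at the intersection of circle(G, 67.0) and circle(L, 34.1). With |GL| = 85.7, the foot of the radical line on GL is 62.3 from G and the perpendicular offset is √(67.0² − 62.3²) = 24.8. Taking the right-of-GL solution: E = (39.9, -19.2).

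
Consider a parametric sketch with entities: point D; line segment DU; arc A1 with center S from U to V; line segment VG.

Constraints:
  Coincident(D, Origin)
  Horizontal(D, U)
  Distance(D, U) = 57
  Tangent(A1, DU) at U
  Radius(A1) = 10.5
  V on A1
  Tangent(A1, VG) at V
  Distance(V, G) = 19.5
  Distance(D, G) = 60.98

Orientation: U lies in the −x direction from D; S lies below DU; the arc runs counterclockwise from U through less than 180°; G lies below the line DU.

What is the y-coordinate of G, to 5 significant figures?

-32.047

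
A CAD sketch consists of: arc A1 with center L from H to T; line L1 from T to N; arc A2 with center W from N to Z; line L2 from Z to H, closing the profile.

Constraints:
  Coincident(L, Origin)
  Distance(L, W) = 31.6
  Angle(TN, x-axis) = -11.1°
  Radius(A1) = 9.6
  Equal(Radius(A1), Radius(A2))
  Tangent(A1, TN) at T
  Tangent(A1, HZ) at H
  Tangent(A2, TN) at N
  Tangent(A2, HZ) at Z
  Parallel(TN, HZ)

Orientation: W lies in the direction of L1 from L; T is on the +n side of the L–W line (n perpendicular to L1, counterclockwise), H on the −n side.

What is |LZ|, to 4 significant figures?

33.03

The slot axis is L1's direction at -11.1°, so u = (cos -11.1°, sin -11.1°) = (0.9813, -0.1925) and n = (−sin -11.1°, cos -11.1°) = (0.1925, 0.9813). L is at the origin and W lies 31.6 along u from L, so W = 31.6·u = (31.01, -6.084). Tangency of A1 to both parallel lines with radius 9.6 puts T and H at L ± 9.6·n: T = (1.848, 9.420), H = (-1.848, -9.420). Equal radii place N and Z the same way about W: N = W + 9.6·n = (32.86, 3.337), Z = W − 9.6·n = (29.16, -15.50). Then |LZ| = |Z − L| = 33.03.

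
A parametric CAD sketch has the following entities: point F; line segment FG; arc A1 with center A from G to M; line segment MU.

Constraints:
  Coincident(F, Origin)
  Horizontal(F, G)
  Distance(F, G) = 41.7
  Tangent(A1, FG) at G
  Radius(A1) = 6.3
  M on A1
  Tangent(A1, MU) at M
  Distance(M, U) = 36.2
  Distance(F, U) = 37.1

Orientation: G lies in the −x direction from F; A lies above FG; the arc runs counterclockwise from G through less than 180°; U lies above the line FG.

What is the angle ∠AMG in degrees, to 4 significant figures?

61.57°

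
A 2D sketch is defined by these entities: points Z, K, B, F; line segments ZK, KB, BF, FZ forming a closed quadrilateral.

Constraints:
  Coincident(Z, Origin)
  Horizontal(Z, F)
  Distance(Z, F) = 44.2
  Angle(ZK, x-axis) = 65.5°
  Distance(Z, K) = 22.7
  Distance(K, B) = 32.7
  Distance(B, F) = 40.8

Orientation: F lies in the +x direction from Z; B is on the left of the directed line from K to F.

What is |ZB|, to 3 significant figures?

53.6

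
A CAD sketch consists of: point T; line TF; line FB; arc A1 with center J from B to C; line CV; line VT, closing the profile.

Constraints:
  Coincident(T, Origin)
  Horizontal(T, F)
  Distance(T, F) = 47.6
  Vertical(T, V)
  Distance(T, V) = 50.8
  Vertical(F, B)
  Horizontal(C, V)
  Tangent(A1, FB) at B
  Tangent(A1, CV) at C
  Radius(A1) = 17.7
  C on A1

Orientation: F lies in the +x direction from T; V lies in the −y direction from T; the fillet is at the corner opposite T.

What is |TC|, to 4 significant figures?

58.95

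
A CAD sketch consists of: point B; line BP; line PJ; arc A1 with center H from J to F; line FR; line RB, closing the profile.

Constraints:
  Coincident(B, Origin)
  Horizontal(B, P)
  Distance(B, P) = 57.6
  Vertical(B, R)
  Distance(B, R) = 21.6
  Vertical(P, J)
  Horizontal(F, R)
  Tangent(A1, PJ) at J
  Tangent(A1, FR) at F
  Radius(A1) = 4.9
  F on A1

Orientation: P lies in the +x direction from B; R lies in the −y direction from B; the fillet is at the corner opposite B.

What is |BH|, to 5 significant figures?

55.283

B is at the origin; B and P share the same y with |BP| = 57.6 and P on the +x side, so P = (57.600, 0.0000). B and R share the same x with |BR| = 21.6 and R on the −y side, so R = (0.0000, -21.600). The virtual corner opposite B is at (57.600, -21.600). Tangency of A1 to PJ means the radius HJ is perpendicular to PJ and since A1 is tangent to FR there, HF ⟂ FR, with radius 4.9, so the center H sits 4.9 in from both sides at H = (52.700, -16.700). Then |BH| = |H − B| = 55.283.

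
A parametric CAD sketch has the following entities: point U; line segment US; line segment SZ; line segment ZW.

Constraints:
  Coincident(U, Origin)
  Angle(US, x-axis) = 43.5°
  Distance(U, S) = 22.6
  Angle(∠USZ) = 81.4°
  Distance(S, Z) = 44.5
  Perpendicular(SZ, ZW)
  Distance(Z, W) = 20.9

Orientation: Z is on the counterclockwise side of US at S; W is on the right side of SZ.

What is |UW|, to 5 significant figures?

59.675

∠USZ = 81.4°, so SZ runs at 43.5° + (180° − 81.4°) = 142.10° from the x-axis; with |SZ| = 44.5, Z = S + 44.5·(cos 142.10°, sin 142.10°) = (-18.721, 42.893). SZ ⟂ ZW; with |ZW| = 20.9 on the right of SZ, W = Z + 20.9·(0.61429, 0.78908) = (-5.8822, 59.384). Then |UW| = |W − U| = 59.675.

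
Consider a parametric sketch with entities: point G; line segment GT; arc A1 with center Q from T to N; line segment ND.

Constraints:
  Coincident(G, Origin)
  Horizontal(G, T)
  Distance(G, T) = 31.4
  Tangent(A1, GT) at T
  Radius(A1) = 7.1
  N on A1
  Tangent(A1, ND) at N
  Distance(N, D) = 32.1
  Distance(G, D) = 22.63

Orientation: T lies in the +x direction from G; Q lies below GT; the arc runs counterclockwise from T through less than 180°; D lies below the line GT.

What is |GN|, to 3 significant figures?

26.9

G is at the origin; GT is horizontal with |GT| = 31.4 and T on the +x side, so T = (31.4, 0.00). Since A1 is tangent to GT there, QT ⟂ GT, so Q = T + (0, -7.1) = (31.4, -7.10). Since QN ⟂ ND (tangency), |QD| = √(7.1² + 32.1²) = 32.9 regardless of where N sits on A1. So D lies on both circle(G, 22.63) and circle(Q, 32.9); the below-GT intersection is D = (2.36, -22.5). N is the foot of the tangent from D: N = (26.8, -1.69).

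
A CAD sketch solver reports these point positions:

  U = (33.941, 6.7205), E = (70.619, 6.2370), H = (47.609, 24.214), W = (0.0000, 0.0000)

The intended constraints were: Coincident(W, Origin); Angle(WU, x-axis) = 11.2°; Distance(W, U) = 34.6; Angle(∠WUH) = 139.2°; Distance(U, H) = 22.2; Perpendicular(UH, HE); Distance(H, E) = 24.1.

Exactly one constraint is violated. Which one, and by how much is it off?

Distance(H, E) = 24.1 — off by 5.10.

W = (0.00, 0.00) ✓; WU at 11.20° ✓; |WU| = 34.60 ✓; ∠WUH = 139.2° ✓; |UH| = 22.20 ✓; ∠(UH, HE) = 90.00° ✓; |HE| = 29.20 ✗.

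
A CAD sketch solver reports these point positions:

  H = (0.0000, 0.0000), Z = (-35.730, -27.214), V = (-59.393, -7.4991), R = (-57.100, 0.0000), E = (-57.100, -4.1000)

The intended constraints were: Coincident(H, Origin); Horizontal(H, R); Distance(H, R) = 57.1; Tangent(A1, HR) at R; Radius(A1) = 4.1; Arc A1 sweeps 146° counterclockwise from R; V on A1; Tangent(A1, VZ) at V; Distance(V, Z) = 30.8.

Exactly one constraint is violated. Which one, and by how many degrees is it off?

Tangent(A1, VZ) at V — off by 5.80°.

H = (0.00, 0.00) ✓; H.y = 0.00, R.y = 0.00 ✓; |HR| = 57.10 ✓; ∠(ER, RH) = 90.00° ✓; |ER| = 4.100 ✓; bearing(E→V) − bearing(E→R) = 146.0° ✓; |EV| = 4.100 ✓; ∠(EV, VZ) = 95.80° ✗; |VZ| = 30.80 ✓.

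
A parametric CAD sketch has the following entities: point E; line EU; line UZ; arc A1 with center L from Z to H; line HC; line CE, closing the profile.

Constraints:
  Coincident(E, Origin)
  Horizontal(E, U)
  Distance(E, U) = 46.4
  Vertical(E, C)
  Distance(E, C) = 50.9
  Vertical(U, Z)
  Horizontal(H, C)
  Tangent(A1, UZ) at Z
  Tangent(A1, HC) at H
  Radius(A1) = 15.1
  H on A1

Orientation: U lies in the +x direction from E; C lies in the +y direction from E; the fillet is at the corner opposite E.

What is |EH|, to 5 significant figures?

59.754

E is at the origin; E and U share the same y with |EU| = 46.4 and U on the +x side, so U = (46.400, 0.0000). EC is vertical with |EC| = 50.9 and C on the +y side, so C = (0.0000, 50.900). The virtual corner opposite E is at (46.400, 50.900). The tangent condition forces LZ to be normal to UZ and the tangent condition forces LH to be normal to HC, with radius 15.1, so the center L sits 15.1 in from both sides at L = (31.300, 35.800). That places the tangent points at Z = (46.400, 35.800) on UZ and H = (31.300, 50.900) on HC. Then |EH| = |H − E| = 59.754.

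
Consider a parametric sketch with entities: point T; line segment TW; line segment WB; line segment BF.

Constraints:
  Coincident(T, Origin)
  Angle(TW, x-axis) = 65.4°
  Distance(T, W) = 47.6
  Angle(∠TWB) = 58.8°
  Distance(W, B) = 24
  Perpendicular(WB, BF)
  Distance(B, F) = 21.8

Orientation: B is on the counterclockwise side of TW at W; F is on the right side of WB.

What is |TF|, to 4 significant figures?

62.52

∠TWB = 58.8°, so WB runs at 65.4° + (180° − 58.8°) = 186.6° from the x-axis; with |WB| = 24.0, B = W + 24.0·(cos 186.6°, sin 186.6°) = (-4.026, 40.52). WB is perpendicular to BF; with |BF| = 21.8 on the right of WB, F = B + 21.8·(-0.1149, 0.9934) = (-6.532, 62.18). Then |TF| = |F − T| = 62.52.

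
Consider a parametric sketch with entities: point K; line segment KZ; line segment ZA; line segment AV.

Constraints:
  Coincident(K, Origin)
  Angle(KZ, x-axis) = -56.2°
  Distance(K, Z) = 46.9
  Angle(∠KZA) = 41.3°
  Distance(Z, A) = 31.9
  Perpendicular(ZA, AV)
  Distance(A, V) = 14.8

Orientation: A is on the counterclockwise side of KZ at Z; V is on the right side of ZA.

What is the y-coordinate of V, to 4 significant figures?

-9.278

K is at the origin; KZ runs at -56.2° with length 46.9, so Z = 46.9·(cos -56.2°, sin -56.2°) = (26.09, -38.97). ∠KZA = 41.3°, so ZA runs at -56.2° + (180° − 41.3°) = 82.50° from the x-axis; with |ZA| = 31.9, A = Z + 31.9·(cos 82.50°, sin 82.50°) = (30.25, -7.346). ZA is perpendicular to AV; with |AV| = 14.8 on the right of ZA, V = A + 14.8·(0.9914, -0.1305) = (44.93, -9.278). So V.y = -9.278.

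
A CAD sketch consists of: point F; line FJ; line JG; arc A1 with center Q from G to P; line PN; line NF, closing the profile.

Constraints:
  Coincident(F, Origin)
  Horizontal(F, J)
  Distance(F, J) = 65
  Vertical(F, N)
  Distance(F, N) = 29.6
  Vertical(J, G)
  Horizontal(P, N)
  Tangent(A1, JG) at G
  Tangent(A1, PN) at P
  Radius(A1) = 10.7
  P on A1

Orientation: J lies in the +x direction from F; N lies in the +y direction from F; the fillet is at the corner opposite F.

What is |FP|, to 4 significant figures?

61.84

F is at the origin; FJ is horizontal with |FJ| = 65.0 and J on the +x side, so J = (65.00, 0.000). F and N share the same x with |FN| = 29.6 and N on the +y side, so N = (0.000, 29.60). The virtual corner opposite F is at (65.00, 29.60). Tangency of A1 to JG means the radius QG is perpendicular to JG and tangency of A1 to PN means the radius QP is perpendicular to PN, with radius 10.7, so the center Q sits 10.7 in from both sides at Q = (54.30, 18.90). That places the tangent points at G = (65.00, 18.90) on JG and P = (54.30, 29.60) on PN. Then |FP| = |P − F| = 61.84.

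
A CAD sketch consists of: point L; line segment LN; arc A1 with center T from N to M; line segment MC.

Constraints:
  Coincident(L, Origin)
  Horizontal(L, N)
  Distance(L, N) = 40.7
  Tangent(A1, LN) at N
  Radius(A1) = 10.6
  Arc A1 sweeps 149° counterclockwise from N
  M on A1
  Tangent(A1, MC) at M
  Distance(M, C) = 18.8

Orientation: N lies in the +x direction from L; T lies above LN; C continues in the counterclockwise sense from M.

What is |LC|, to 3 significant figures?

42.0

On A1, N sits at bearing -90° from T; a 149° counterclockwise sweep puts M at bearing 59°, so M = T + 10.6·(cos 59°, sin 59°) = (46.2, 19.7). Tangency of A1 to MC means the radius TM is perpendicular to MC, so MC runs along (−sin 59°, cos 59°); with |MC| = 18.8, C = (30.0, 29.4). Then |LC| = |C − L| = 42.0.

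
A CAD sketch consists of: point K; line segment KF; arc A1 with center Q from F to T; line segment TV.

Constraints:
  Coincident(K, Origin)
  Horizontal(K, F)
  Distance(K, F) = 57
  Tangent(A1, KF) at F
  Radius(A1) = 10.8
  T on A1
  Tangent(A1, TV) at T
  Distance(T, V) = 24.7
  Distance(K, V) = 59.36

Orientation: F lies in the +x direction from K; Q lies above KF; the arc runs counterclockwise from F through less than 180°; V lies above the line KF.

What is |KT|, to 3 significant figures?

67.2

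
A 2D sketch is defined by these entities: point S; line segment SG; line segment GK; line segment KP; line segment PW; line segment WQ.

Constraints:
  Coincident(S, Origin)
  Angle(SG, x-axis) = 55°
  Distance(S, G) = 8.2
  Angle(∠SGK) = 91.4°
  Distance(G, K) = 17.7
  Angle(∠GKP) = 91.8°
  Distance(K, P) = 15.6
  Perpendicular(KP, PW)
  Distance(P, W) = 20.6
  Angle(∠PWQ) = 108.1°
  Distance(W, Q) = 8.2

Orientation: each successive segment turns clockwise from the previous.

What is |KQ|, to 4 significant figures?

24.43

The perpendicularity gives PW at right angles to KP, so PW runs at 148.2°; with |PW| = 20.6, W = (-6.282, -5.481). ∠PWQ = 108.1° gives WQ at 76.30° from the x-axis; with |WQ| = 8.2, Q = (-4.340, 2.486). Then |KQ| = |Q − K| = 24.43.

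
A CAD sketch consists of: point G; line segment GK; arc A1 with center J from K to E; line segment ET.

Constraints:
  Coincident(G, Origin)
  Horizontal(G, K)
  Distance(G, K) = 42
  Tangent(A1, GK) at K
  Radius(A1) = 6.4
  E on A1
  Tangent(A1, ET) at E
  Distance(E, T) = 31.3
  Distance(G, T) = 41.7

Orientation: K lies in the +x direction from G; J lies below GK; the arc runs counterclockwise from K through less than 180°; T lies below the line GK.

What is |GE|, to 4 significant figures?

36.25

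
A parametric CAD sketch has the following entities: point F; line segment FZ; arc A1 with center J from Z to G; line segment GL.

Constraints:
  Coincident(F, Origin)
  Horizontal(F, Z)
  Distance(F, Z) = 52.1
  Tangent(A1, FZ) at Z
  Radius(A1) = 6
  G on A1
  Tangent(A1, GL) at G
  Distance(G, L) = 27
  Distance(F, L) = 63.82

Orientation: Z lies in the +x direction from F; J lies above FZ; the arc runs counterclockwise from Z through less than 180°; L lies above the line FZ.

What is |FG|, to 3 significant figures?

58.4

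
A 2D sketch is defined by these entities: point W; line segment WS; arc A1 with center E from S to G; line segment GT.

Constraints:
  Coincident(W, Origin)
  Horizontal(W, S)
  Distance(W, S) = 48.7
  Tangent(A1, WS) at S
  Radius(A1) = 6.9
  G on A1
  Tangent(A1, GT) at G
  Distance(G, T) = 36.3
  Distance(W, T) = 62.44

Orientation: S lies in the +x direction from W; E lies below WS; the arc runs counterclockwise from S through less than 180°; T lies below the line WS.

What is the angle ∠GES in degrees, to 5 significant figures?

94.498°

W is at the origin; W and S share the same y with |WS| = 48.7 and S on the +x side, so S = (48.700, 0.0000). Since A1 is tangent to WS there, ES ⟂ WS, so E = S + (0, -6.9) = (48.700, -6.9000). Since EG ⟂ GT (tangency), |ET| = √(6.9² + 36.3²) = 36.950 regardless of where G sits on A1. So T lies on both circle(W, 62.44) and circle(E, 36.950); the below-WS intersection is T = (44.668, -43.629). G is the foot of the tangent from T: G = (41.821, -7.4411).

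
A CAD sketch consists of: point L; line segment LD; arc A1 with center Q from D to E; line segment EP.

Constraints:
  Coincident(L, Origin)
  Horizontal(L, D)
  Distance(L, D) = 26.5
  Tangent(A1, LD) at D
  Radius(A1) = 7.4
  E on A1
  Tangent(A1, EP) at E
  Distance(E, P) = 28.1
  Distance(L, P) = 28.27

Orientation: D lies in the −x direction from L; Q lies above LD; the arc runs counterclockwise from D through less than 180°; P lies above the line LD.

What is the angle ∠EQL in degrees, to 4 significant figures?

15.36°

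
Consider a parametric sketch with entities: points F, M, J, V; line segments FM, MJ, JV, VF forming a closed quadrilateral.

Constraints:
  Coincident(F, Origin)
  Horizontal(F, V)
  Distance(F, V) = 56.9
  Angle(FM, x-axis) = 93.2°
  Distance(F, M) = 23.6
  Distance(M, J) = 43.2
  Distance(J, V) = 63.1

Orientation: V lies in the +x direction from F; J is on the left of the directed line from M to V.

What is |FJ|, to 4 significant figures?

62.18

F is at the origin; F and V share the same y with |FV| = 56.9 and V in +x, so V = (56.9, 0). FM runs at 93.2° with |FM| = 23.6, so M = (-1.317, 23.56). J is determined by |MJ| = 43.2 and |JV| = 63.1 together: it lies at the intersection of circle(M, 43.2) and circle(V, 63.1). With |MV| = 62.81, the foot of the radical line on MV is 14.56 from M and the perpendicular offset is √(43.2² − 14.56²) = 40.67. Taking the left-of-MV solution: J = (27.44, 55.80).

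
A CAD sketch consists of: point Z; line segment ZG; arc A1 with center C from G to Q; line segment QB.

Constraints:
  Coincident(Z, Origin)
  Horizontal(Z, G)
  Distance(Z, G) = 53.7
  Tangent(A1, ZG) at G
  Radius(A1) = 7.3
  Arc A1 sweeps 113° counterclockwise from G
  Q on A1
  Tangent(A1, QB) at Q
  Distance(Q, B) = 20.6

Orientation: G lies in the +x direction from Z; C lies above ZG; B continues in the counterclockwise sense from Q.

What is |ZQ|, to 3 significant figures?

61.3

Z is at the origin; ZG is horizontal with |ZG| = 53.7 and G on the +x side, so G = (53.7, 0.00). A1 meets ZG tangentially, so CG is at right angles to ZG, so C = G + (0, 7.3) = (53.7, 7.30). On A1, G sits at bearing -90° from C; a 113° counterclockwise sweep puts Q at bearing 23°, so Q = C + 7.3·(cos 23°, sin 23°) = (60.4, 10.2). Then |ZQ| = |Q − Z| = 61.3.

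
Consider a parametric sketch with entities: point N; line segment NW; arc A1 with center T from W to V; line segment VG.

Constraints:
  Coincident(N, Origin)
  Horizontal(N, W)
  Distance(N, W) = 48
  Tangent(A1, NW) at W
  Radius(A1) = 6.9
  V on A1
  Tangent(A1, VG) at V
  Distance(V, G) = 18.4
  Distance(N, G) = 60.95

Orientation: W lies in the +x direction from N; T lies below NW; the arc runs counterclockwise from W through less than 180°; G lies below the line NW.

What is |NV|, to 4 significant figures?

44.52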